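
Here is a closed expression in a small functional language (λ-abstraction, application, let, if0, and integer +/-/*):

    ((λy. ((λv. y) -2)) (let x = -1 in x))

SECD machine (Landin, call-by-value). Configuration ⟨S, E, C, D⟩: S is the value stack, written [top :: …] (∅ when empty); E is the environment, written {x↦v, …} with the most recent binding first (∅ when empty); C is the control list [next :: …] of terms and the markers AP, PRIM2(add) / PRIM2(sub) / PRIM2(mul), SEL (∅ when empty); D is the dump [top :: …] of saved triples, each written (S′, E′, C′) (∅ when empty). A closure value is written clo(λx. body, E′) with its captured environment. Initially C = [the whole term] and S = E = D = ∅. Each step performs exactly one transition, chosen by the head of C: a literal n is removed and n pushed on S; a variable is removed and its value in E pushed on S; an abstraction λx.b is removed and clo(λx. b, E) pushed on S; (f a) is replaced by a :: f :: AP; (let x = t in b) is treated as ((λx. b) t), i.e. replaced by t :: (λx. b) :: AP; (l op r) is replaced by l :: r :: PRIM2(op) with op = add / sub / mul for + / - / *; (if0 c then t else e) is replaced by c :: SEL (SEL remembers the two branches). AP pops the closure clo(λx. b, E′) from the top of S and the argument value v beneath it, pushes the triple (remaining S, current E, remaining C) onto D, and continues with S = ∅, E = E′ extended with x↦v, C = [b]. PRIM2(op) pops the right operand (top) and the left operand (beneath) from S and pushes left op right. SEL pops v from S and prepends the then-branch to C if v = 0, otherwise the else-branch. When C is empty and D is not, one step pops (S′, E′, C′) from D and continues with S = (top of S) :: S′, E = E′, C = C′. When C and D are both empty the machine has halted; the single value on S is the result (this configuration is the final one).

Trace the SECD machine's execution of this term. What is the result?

step 0: [S=∅ | E=∅ | C=[((λy. ((λv. y) -2)) (let x = -1 in x))] | D=∅]
step 1: [S=∅ | E=∅ | C=[(let x = -1 in x) :: (λy. ((λv. y) -2)) :: AP] | D=∅]
step 2: [S=∅ | E=∅ | C=[-1 :: (λx. x) :: AP :: (λy. ((λv. y) -2)) :: AP] | D=∅]
step 3: [S=[-1] | E=∅ | C=[(λx. x) :: AP :: (λy. ((λv. y) -2)) :: AP] | D=∅]
step 4: [S=[clo(λx. x, ∅) :: -1] | E=∅ | C=[AP :: (λy. ((λv. y) -2)) :: AP] | D=∅]
step 5: [S=∅ | E={x↦-1} | C=[x] | D=[(∅, ∅, [(λy. ((λv. y) -2)) :: AP])]]
step 6: [S=[-1] | E={x↦-1} | C=∅ | D=[(∅, ∅, [(λy. ((λv. y) -2)) :: AP])]]
step 7: [S=[-1] | E=∅ | C=[(λy. ((λv. y) -2)) :: AP] | D=∅]
step 8: [S=[clo(λy. ((λv. y) -2), ∅) :: -1] | E=∅ | C=[AP] | D=∅]
step 9: [S=∅ | E={y↦-1} | C=[((λv. y) -2)] | D=[(∅, ∅, ∅)]]
step 10: [S=∅ | E={y↦-1} | C=[-2 :: (λv. y) :: AP] | D=[(∅, ∅, ∅)]]
step 11: [S=[-2] | E={y↦-1} | C=[(λv. y) :: AP] | D=[(∅, ∅, ∅)]]
step 12: [S=[clo(λv. y, {y↦-1}) :: -2] | E={y↦-1} | C=[AP] | D=[(∅, ∅, ∅)]]
step 13: [S=∅ | E={v↦-2, y↦-1} | C=[y] | D=[(∅, {y↦-1}, ∅) :: (∅, ∅, ∅)]]
step 14: [S=[-1] | E={v↦-2, y↦-1} | C=∅ | D=[(∅, {y↦-1}, ∅) :: (∅, ∅, ∅)]]
step 15: [S=[-1] | E={y↦-1} | C=∅ | D=[(∅, ∅, ∅)]]
step 16: [S=[-1] | E=∅ | C=∅ | D=∅]
→ final value -1

Answer: -1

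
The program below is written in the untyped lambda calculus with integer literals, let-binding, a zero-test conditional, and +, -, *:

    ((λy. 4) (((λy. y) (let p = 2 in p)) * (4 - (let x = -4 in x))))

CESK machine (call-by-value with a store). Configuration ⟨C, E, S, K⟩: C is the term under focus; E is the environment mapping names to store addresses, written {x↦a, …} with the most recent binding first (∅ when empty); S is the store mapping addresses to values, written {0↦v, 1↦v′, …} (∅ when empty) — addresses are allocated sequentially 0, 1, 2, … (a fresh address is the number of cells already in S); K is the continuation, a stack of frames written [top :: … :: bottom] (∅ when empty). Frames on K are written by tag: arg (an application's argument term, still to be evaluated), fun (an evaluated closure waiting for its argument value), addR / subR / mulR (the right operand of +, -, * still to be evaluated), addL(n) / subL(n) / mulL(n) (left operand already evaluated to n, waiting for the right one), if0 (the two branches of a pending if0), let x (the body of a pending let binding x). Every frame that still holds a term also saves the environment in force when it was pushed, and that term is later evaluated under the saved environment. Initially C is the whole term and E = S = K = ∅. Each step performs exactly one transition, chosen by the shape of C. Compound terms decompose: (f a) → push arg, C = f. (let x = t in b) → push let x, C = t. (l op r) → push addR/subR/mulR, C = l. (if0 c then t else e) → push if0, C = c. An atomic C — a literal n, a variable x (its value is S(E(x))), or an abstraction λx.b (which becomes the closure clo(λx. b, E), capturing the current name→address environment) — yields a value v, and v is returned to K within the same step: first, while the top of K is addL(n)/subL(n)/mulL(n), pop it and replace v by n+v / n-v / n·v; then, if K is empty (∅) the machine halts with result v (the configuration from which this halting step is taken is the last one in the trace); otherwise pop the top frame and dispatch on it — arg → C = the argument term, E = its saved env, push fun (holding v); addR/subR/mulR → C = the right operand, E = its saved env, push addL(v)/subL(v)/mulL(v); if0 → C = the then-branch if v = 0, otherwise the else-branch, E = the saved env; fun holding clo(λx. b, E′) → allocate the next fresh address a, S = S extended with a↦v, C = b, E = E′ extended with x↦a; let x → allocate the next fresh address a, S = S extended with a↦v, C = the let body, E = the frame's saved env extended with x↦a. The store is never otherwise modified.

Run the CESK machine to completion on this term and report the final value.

t=0: ⟨C=((λy. 4) (((λy. y) (let p = 2 in p)) * (4 - (let x = -4 in x)))); E=∅; S=∅; K=∅⟩
t=1: ⟨C=(λy. 4); E=∅; S=∅; K=[arg]⟩
t=2: ⟨C=(((λy. y) (let p = 2 in p)) * (4 - (let x = -4 in x))); E=∅; S=∅; K=[fun]⟩
t=3: ⟨C=((λy. y) (let p = 2 in p)); E=∅; S=∅; K=[mulR :: fun]⟩
t=4: ⟨C=(λy. y); E=∅; S=∅; K=[arg :: mulR :: fun]⟩
t=5: ⟨C=(let p = 2 in p); E=∅; S=∅; K=[fun :: mulR :: fun]⟩
t=6: ⟨C=2; E=∅; S=∅; K=[let p :: fun :: mulR :: fun]⟩
t=7: ⟨C=p; E={p↦0}; S={0↦2}; K=[fun :: mulR :: fun]⟩
t=8: ⟨C=y; E={y↦1}; S={0↦2, 1↦2}; K=[mulR :: fun]⟩
t=9: ⟨C=(4 - (let x = -4 in x)); E=∅; S={0↦2, 1↦2}; K=[mulL(2) :: fun]⟩
t=10: ⟨C=4; E=∅; S={0↦2, 1↦2}; K=[subR :: mulL(2) :: fun]⟩
t=11: ⟨C=(let x = -4 in x); E=∅; S={0↦2, 1↦2}; K=[subL(4) :: mulL(2) :: fun]⟩
t=12: ⟨C=-4; E=∅; S={0↦2, 1↦2}; K=[let x :: subL(4) :: mulL(2) :: fun]⟩
t=13: ⟨C=x; E={x↦2}; S={0↦2, 1↦2, 2↦-4}; K=[subL(4) :: mulL(2) :: fun]⟩
t=14: ⟨C=4; E={y↦3}; S={0↦2, 1↦2, 2↦-4, 3↦16}; K=∅⟩
→ final value 4

Answer: 4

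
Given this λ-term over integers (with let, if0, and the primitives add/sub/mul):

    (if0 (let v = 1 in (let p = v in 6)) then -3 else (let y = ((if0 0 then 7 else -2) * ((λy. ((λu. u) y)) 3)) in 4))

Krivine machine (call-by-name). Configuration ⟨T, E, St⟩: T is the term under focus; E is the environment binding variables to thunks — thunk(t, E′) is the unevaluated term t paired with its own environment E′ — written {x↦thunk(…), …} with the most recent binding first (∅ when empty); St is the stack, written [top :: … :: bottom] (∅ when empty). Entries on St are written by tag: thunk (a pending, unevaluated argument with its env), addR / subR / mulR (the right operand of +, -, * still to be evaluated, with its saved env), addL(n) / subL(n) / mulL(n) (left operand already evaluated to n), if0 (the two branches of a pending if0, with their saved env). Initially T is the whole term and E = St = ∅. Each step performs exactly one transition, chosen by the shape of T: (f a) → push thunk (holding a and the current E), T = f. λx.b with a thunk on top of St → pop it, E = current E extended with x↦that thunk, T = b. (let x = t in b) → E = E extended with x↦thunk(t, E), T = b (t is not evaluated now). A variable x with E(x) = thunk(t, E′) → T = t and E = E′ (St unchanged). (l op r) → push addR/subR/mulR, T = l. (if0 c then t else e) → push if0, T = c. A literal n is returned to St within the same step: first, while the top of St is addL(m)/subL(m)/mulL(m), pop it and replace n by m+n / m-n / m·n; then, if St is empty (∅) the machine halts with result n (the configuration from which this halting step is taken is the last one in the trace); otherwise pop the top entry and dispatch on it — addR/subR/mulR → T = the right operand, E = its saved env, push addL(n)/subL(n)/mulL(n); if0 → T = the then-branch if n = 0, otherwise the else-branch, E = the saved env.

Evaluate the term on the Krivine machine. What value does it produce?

Answer: 4

Execution trace:
[0] [T=(if0 (let v = 1 in (let p = v in 6)) then -3 else (let y = ((if0 0 then 7 else -2) * ((λy. ((λu. u) y)) 3)) in 4)) | E=∅ | St=∅]
[1] [T=(let v = 1 in (let p = v in 6)) | E=∅ | St=[if0]]
[2] [T=(let p = v in 6) | E={v↦thunk(1, ∅)} | St=[if0]]
[3] [T=6 | E={p↦thunk(v, {v↦thunk(1, ∅)}), v↦thunk(1, ∅)} | St=[if0]]
[4] [T=(let y = ((if0 0 then 7 else -2) * ((λy. ((λu. u) y)) 3)) in 4) | E=∅ | St=∅]
[5] [T=4 | E={y↦thunk(((if0 0 then 7 else -2) * ((λy. ((λu. u) y)) 3)), ∅)} | St=∅]
→ final value 4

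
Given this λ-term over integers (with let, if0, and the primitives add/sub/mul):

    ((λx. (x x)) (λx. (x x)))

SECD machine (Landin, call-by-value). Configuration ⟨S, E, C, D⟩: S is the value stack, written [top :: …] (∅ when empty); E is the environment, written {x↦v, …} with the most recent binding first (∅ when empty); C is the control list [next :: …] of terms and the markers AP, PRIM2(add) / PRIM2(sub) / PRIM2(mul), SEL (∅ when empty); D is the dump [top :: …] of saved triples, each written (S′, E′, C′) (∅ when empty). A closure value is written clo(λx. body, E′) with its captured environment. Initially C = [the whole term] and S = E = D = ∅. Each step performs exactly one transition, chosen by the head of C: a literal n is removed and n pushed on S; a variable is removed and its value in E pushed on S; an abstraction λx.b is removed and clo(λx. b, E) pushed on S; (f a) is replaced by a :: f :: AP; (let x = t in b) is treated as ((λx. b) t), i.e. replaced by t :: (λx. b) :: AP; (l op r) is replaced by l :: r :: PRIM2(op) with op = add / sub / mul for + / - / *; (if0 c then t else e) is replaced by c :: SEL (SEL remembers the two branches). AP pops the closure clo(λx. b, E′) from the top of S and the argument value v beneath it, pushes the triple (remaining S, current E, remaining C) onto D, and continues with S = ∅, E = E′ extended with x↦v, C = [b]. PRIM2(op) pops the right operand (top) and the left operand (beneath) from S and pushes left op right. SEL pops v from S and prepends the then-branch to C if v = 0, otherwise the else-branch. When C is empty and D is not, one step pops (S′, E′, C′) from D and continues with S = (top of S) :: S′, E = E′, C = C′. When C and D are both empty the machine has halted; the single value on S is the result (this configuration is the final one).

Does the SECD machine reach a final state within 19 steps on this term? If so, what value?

step 0: [S=∅ | E=∅ | C=[((λx. (x x)) (λx. (x x)))] | D=∅]
step 1: [S=∅ | E=∅ | C=[(λx. (x x)) :: (λx. (x x)) :: AP] | D=∅]
step 2: [S=[clo(λx. (x x), ∅)] | E=∅ | C=[(λx. (x x)) :: AP] | D=∅]
step 3: [S=[clo(λx. (x x), ∅) :: clo(λx. (x x), ∅)] | E=∅ | C=[AP] | D=∅]
step 4: [S=∅ | E={x↦clo(λx. (x x), ∅)} | C=[(x x)] | D=[(∅, ∅, ∅)]]
step 5: [S=∅ | E={x↦clo(λx. (x x), ∅)} | C=[x :: x :: AP] | D=[(∅, ∅, ∅)]]
step 6: [S=[clo(λx. (x x), ∅)] | E={x↦clo(λx. (x x), ∅)} | C=[x :: AP] | D=[(∅, ∅, ∅)]]
step 7: [S=[clo(λx. (x x), ∅) :: clo(λx. (x x), ∅)] | E={x↦clo(λx. (x x), ∅)} | C=[AP] | D=[(∅, ∅, ∅)]]
step 8: [S=∅ | E={x↦clo(λx. (x x), ∅)} | C=[(x x)] | D=[(∅, {x↦clo(λx. (x x), ∅)}, ∅) :: (∅, ∅, ∅)]]
step 9: [S=∅ | E={x↦clo(λx. (x x), ∅)} | C=[x :: x :: AP] | D=[(∅, {x↦clo(λx. (x x), ∅)}, ∅) :: (∅, ∅, ∅)]]
step 10: [S=[clo(λx. (x x), ∅)] | E={x↦clo(λx. (x x), ∅)} | C=[x :: AP] | D=[(∅, {x↦clo(λx. (x x), ∅)}, ∅) :: (∅, ∅, ∅)]]
step 11: [S=[clo(λx. (x x), ∅) :: clo(λx. (x x), ∅)] | E={x↦clo(λx. (x x), ∅)} | C=[AP] | D=[(∅, {x↦clo(λx. (x x), ∅)}, ∅) :: (∅, ∅, ∅)]]
step 12: [S=∅ | E={x↦clo(λx. (x x), ∅)} | C=[(x x)] | D=[(∅, {x↦clo(λx. (x x), ∅)}, ∅) :: (∅, {x↦clo(λx. (x x), ∅)}, ∅) :: (∅, ∅, ∅)]]
step 13: [S=∅ | E={x↦clo(λx. (x x), ∅)} | C=[x :: x :: AP] | D=[(∅, {x↦clo(λx. (x x), ∅)}, ∅) :: (∅, {x↦clo(λx. (x x), ∅)}, ∅) :: (∅, ∅, ∅)]]
step 14: [S=[clo(λx. (x x), ∅)] | E={x↦clo(λx. (x x), ∅)} | C=[x :: AP] | D=[(∅, {x↦clo(λx. (x x), ∅)}, ∅) :: (∅, {x↦clo(λx. (x x), ∅)}, ∅) :: (∅, ∅, ∅)]]
step 15: [S=[clo(λx. (x x), ∅) :: clo(λx. (x x), ∅)] | E={x↦clo(λx. (x x), ∅)} | C=[AP] | D=[(∅, {x↦clo(λx. (x x), ∅)}, ∅) :: (∅, {x↦clo(λx. (x x), ∅)}, ∅) :: (∅, ∅, ∅)]]
step 16: [S=∅ | E={x↦clo(λx. (x x), ∅)} | C=[(x x)] | D=[(∅, {x↦clo(λx. (x x), ∅)}, ∅) :: (∅, {x↦clo(λx. (x x), ∅)}, ∅) :: (∅, {x↦clo(λx. (x x), ∅)}, ∅) :: (∅, ∅, ∅)]]
step 17: [S=∅ | E={x↦clo(λx. (x x), ∅)} | C=[x :: x :: AP] | D=[(∅, {x↦clo(λx. (x x), ∅)}, ∅) :: (∅, {x↦clo(λx. (x x), ∅)}, ∅) :: (∅, {x↦clo(λx. (x x), ∅)}, ∅) :: (∅, ∅, ∅)]]
step 18: [S=[clo(λx. (x x), ∅)] | E={x↦clo(λx. (x x), ∅)} | C=[x :: AP] | D=[(∅, {x↦clo(λx. (x x), ∅)}, ∅) :: (∅, {x↦clo(λx. (x x), ∅)}, ∅) :: (∅, {x↦clo(λx. (x x), ∅)}, ∅) :: (∅, ∅, ∅)]]
step 19: [S=[clo(λx. (x x), ∅) :: clo(λx. (x x), ∅)] | E={x↦clo(λx. (x x), ∅)} | C=[AP] | D=[(∅, {x↦clo(λx. (x x), ∅)}, ∅) :: (∅, {x↦clo(λx. (x x), ∅)}, ∅) :: (∅, {x↦clo(λx. (x x), ∅)}, ∅) :: (∅, ∅, ∅)]]
→ 19 transitions taken and the configuration is still not final: no result within 19 steps

Answer: DIVERGES (no final state within 19 steps)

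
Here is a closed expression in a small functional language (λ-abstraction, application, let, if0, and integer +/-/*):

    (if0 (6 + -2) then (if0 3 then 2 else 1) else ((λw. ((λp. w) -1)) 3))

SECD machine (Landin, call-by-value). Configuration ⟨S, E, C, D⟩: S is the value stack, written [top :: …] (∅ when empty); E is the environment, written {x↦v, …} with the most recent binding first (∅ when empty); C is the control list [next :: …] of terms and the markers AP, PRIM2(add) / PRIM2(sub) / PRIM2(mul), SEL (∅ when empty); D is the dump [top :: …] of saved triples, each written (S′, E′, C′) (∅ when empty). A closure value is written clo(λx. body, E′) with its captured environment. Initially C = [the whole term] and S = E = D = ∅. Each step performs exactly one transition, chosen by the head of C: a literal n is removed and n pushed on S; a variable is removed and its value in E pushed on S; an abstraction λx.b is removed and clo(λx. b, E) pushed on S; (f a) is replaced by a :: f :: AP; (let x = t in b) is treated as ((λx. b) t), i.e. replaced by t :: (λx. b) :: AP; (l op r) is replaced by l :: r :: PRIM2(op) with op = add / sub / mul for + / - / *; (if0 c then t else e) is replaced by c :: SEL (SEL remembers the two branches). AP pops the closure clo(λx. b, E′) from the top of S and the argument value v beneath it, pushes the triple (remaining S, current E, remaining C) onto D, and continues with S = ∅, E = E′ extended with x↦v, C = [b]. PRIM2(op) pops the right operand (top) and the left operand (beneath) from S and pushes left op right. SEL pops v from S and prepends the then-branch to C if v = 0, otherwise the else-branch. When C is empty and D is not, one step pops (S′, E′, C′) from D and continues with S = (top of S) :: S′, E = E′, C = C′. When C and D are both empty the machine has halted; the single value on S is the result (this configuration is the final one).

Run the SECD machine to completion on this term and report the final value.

[0] ⟨S=∅; E=∅; C=[(if0 (6 + -2) then (if0 3 then 2 else 1) else ((λw. ((λp. w) -1)) 3))]; D=∅⟩
[1] ⟨S=∅; E=∅; C=[(6 + -2) :: SEL]; D=∅⟩
[2] ⟨S=∅; E=∅; C=[6 :: -2 :: PRIM2(add) :: SEL]; D=∅⟩
[3] ⟨S=[6]; E=∅; C=[-2 :: PRIM2(add) :: SEL]; D=∅⟩
[4] ⟨S=[-2 :: 6]; E=∅; C=[PRIM2(add) :: SEL]; D=∅⟩
[5] ⟨S=[4]; E=∅; C=[SEL]; D=∅⟩
[6] ⟨S=∅; E=∅; C=[((λw. ((λp. w) -1)) 3)]; D=∅⟩
[7] ⟨S=∅; E=∅; C=[3 :: (λw. ((λp. w) -1)) :: AP]; D=∅⟩
[8] ⟨S=[3]; E=∅; C=[(λw. ((λp. w) -1)) :: AP]; D=∅⟩
[9] ⟨S=[clo(λw. ((λp. w) -1), ∅) :: 3]; E=∅; C=[AP]; D=∅⟩
[10] ⟨S=∅; E={w↦3}; C=[((λp. w) -1)]; D=[(∅, ∅, ∅)]⟩
[11] ⟨S=∅; E={w↦3}; C=[-1 :: (λp. w) :: AP]; D=[(∅, ∅, ∅)]⟩
[12] ⟨S=[-1]; E={w↦3}; C=[(λp. w) :: AP]; D=[(∅, ∅, ∅)]⟩
[13] ⟨S=[clo(λp. w, {w↦3}) :: -1]; E={w↦3}; C=[AP]; D=[(∅, ∅, ∅)]⟩
[14] ⟨S=∅; E={p↦-1, w↦3}; C=[w]; D=[(∅, {w↦3}, ∅) :: (∅, ∅, ∅)]⟩
[15] ⟨S=[3]; E={p↦-1, w↦3}; C=∅; D=[(∅, {w↦3}, ∅) :: (∅, ∅, ∅)]⟩
[16] ⟨S=[3]; E={w↦3}; C=∅; D=[(∅, ∅, ∅)]⟩
[17] ⟨S=[3]; E=∅; C=∅; D=∅⟩
→ final value 3

Answer: 3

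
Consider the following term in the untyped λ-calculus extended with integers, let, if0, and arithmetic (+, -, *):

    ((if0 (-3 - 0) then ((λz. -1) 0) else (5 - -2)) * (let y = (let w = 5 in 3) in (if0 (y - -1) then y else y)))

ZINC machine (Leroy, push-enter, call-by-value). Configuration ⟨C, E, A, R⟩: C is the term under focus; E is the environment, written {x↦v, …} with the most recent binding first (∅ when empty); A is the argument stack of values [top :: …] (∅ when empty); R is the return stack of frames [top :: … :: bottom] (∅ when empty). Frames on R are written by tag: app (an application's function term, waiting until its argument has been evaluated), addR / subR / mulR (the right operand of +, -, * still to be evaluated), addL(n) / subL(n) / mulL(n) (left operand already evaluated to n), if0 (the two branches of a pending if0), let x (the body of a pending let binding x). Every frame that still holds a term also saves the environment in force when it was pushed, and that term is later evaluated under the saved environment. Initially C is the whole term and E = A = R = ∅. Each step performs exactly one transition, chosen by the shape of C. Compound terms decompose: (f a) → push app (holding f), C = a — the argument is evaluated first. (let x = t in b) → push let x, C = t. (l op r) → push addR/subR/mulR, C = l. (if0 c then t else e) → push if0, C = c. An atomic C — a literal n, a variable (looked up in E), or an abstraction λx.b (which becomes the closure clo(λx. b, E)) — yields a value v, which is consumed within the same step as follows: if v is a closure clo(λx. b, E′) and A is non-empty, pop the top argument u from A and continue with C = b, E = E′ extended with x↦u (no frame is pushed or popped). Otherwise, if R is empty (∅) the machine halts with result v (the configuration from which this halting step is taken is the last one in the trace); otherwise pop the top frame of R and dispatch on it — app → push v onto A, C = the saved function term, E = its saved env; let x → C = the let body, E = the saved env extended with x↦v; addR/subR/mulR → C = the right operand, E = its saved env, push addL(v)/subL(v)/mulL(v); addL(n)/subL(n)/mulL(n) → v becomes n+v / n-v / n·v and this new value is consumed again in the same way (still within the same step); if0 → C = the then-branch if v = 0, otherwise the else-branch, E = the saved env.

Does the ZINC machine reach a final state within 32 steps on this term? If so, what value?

t=0: ⟨C=((if0 (-3 - 0) then ((λz. -1) 0) else (5 - -2)) * (let y = (let w = 5 in 3) in (if0 (y - -1) then y else y))); E=∅; A=∅; R=∅⟩
t=1: ⟨C=(if0 (-3 - 0) then ((λz. -1) 0) else (5 - -2)); E=∅; A=∅; R=[mulR]⟩
t=2: ⟨C=(-3 - 0); E=∅; A=∅; R=[if0 :: mulR]⟩
t=3: ⟨C=-3; E=∅; A=∅; R=[subR :: if0 :: mulR]⟩
t=4: ⟨C=0; E=∅; A=∅; R=[subL(-3) :: if0 :: mulR]⟩
t=5: ⟨C=(5 - -2); E=∅; A=∅; R=[mulR]⟩
t=6: ⟨C=5; E=∅; A=∅; R=[subR :: mulR]⟩
t=7: ⟨C=-2; E=∅; A=∅; R=[subL(5) :: mulR]⟩
t=8: ⟨C=(let y = (let w = 5 in 3) in (if0 (y - -1) then y else y)); E=∅; A=∅; R=[mulL(7)]⟩
t=9: ⟨C=(let w = 5 in 3); E=∅; A=∅; R=[let y :: mulL(7)]⟩
t=10: ⟨C=5; E=∅; A=∅; R=[let w :: let y :: mulL(7)]⟩
t=11: ⟨C=3; E={w↦5}; A=∅; R=[let y :: mulL(7)]⟩
t=12: ⟨C=(if0 (y - -1) then y else y); E={y↦3}; A=∅; R=[mulL(7)]⟩
t=13: ⟨C=(y - -1); E={y↦3}; A=∅; R=[if0 :: mulL(7)]⟩
t=14: ⟨C=y; E={y↦3}; A=∅; R=[subR :: if0 :: mulL(7)]⟩
t=15: ⟨C=-1; E={y↦3}; A=∅; R=[subL(3) :: if0 :: mulL(7)]⟩
t=16: ⟨C=y; E={y↦3}; A=∅; R=[mulL(7)]⟩
→ final value 21

Answer: 21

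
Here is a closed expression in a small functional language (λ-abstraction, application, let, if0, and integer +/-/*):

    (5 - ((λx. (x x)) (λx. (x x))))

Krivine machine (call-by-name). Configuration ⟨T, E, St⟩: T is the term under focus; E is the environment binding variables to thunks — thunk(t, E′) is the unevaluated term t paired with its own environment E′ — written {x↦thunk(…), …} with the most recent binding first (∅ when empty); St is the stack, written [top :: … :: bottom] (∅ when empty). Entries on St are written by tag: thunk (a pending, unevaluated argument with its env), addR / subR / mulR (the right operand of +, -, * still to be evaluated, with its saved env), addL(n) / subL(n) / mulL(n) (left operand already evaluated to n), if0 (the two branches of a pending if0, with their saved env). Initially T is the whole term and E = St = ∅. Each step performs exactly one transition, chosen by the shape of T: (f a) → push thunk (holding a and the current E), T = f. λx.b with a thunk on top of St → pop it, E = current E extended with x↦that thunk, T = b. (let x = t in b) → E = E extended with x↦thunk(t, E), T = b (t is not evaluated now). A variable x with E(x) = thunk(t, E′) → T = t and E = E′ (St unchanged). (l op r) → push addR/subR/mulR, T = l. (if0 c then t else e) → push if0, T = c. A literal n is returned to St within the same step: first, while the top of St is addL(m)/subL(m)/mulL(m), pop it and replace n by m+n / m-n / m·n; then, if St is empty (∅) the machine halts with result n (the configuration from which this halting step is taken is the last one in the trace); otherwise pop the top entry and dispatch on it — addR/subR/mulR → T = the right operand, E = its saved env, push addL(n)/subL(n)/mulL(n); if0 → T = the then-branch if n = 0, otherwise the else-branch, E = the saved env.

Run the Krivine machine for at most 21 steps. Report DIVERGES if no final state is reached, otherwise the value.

t=0: [T=(5 - ((λx. (x x)) (λx. (x x)))) | E=∅ | St=∅]
t=1: [T=5 | E=∅ | St=[subR]]
t=2: [T=((λx. (x x)) (λx. (x x))) | E=∅ | St=[subL(5)]]
t=3: [T=(λx. (x x)) | E=∅ | St=[thunk :: subL(5)]]
t=4: [T=(x x) | E={x↦thunk((λx. (x x)), ∅)} | St=[subL(5)]]
t=5: [T=x | E={x↦thunk((λx. (x x)), ∅)} | St=[thunk :: subL(5)]]
t=6: [T=(λx. (x x)) | E=∅ | St=[thunk :: subL(5)]]
t=7: [T=(x x) | E={x↦thunk(x, {x↦thunk((λx. (x x)), ∅)})} | St=[subL(5)]]
t=8: [T=x | E={x↦thunk(x, {x↦thunk((λx. (x x)), ∅)})} | St=[thunk :: subL(5)]]
t=9: [T=x | E={x↦thunk((λx. (x x)), ∅)} | St=[thunk :: subL(5)]]
t=10: [T=(λx. (x x)) | E=∅ | St=[thunk :: subL(5)]]
t=11: [T=(x x) | E={x↦thunk(x, {x↦thunk(x, {x↦thunk((λx. (x x)), ∅)})})} | St=[subL(5)]]
t=12: [T=x | E={x↦thunk(x, {x↦thunk(x, {x↦thunk((λx. (x x)), ∅)})})} | St=[thunk :: subL(5)]]
t=13: [T=x | E={x↦thunk(x, {x↦thunk((λx. (x x)), ∅)})} | St=[thunk :: subL(5)]]
t=14: [T=x | E={x↦thunk((λx. (x x)), ∅)} | St=[thunk :: subL(5)]]
t=15: [T=(λx. (x x)) | E=∅ | St=[thunk :: subL(5)]]
t=16: [T=(x x) | E={x↦thunk(x, {x↦thunk(x, {x↦thunk(x, {x↦thunk((λx. (x x)), ∅)})})})} | St=[subL(5)]]
t=17: [T=x | E={x↦thunk(x, {x↦thunk(x, {x↦thunk(x, {x↦thunk((λx. (x x)), ∅)})})})} | St=[thunk :: subL(5)]]
t=18: [T=x | E={x↦thunk(x, {x↦thunk(x, {x↦thunk((λx. (x x)), ∅)})})} | St=[thunk :: subL(5)]]
t=19: [T=x | E={x↦thunk(x, {x↦thunk((λx. (x x)), ∅)})} | St=[thunk :: subL(5)]]
t=20: [T=x | E={x↦thunk((λx. (x x)), ∅)} | St=[thunk :: subL(5)]]
t=21: [T=(λx. (x x)) | E=∅ | St=[thunk :: subL(5)]]
→ 21 transitions taken and the configuration is still not final: no result within 21 steps

Answer: DIVERGES (no final state within 21 steps)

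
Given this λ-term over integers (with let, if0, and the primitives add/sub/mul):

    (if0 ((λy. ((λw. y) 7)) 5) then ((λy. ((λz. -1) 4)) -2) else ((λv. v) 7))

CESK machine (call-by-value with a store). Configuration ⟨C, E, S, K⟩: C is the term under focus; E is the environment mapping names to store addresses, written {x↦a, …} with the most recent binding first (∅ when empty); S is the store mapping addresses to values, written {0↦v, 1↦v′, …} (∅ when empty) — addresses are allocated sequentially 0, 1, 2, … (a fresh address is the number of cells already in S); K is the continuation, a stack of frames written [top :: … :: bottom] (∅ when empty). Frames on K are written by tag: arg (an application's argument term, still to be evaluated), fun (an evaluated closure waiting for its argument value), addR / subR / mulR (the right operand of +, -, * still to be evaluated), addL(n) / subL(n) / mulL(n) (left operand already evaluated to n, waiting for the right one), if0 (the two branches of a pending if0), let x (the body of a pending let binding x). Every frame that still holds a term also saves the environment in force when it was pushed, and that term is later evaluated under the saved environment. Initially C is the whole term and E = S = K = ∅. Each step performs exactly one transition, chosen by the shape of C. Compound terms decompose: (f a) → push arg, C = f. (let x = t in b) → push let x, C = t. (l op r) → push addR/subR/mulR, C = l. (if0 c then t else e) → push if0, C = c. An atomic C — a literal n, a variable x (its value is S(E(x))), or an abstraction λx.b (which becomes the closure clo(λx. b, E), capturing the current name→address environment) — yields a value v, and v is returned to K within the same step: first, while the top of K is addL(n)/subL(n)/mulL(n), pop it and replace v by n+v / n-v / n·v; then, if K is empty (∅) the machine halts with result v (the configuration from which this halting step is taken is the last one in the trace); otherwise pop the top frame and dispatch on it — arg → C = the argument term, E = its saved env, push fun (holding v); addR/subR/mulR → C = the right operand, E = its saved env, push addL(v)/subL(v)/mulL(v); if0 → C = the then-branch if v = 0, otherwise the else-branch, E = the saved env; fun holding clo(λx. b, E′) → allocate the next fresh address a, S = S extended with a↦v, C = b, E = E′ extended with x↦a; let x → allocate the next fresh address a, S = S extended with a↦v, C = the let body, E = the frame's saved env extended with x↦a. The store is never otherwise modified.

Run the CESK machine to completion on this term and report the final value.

Answer: 7

Execution trace:
0. ⟨C=(if0 ((λy. ((λw. y) 7)) 5) then ((λy. ((λz. -1) 4)) -2) else ((λv. v) 7)); E=∅; S=∅; K=∅⟩
1. ⟨C=((λy. ((λw. y) 7)) 5); E=∅; S=∅; K=[if0]⟩
2. ⟨C=(λy. ((λw. y) 7)); E=∅; S=∅; K=[arg :: if0]⟩
3. ⟨C=5; E=∅; S=∅; K=[fun :: if0]⟩
4. ⟨C=((λw. y) 7); E={y↦0}; S={0↦5}; K=[if0]⟩
5. ⟨C=(λw. y); E={y↦0}; S={0↦5}; K=[arg :: if0]⟩
6. ⟨C=7; E={y↦0}; S={0↦5}; K=[fun :: if0]⟩
7. ⟨C=y; E={w↦1, y↦0}; S={0↦5, 1↦7}; K=[if0]⟩
8. ⟨C=((λv. v) 7); E=∅; S={0↦5, 1↦7}; K=∅⟩
9. ⟨C=(λv. v); E=∅; S={0↦5, 1↦7}; K=[arg]⟩
10. ⟨C=7; E=∅; S={0↦5, 1↦7}; K=[fun]⟩
11. ⟨C=v; E={v↦2}; S={0↦5, 1↦7, 2↦7}; K=∅⟩
→ final value 7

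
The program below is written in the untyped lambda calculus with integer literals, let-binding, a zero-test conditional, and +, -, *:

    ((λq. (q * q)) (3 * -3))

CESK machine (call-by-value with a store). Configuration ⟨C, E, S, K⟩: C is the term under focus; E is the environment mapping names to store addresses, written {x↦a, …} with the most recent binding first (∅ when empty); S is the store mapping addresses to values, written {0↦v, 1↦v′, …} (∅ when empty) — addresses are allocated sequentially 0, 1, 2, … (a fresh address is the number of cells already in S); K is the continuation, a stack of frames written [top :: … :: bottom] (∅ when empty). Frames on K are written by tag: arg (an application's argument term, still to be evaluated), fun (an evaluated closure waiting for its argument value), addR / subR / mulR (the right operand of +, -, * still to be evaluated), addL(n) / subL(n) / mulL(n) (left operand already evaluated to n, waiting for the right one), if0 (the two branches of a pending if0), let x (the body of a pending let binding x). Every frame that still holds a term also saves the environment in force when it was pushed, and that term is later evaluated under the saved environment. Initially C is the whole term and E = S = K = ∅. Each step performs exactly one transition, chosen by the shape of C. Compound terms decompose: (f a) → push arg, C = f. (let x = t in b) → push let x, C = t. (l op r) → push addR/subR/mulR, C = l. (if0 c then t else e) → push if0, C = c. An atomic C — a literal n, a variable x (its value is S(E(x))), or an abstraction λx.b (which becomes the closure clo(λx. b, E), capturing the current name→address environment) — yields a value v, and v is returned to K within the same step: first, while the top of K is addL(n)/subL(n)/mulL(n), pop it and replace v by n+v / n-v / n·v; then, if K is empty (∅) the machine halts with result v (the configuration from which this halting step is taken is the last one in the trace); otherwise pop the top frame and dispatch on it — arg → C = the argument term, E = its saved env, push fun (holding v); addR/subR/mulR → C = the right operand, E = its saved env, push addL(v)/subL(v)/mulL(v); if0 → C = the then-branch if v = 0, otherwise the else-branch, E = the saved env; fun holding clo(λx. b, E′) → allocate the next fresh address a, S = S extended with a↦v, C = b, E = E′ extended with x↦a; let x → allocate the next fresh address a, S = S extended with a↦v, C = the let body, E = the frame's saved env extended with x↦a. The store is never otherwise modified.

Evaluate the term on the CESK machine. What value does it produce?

t=0: ⟨C=((λq. (q * q)) (3 * -3)); E=∅; S=∅; K=∅⟩
t=1: ⟨C=(λq. (q * q)); E=∅; S=∅; K=[arg]⟩
t=2: ⟨C=(3 * -3); E=∅; S=∅; K=[fun]⟩
t=3: ⟨C=3; E=∅; S=∅; K=[mulR :: fun]⟩
t=4: ⟨C=-3; E=∅; S=∅; K=[mulL(3) :: fun]⟩
t=5: ⟨C=(q * q); E={q↦0}; S={0↦-9}; K=∅⟩
t=6: ⟨C=q; E={q↦0}; S={0↦-9}; K=[mulR]⟩
t=7: ⟨C=q; E={q↦0}; S={0↦-9}; K=[mulL(-9)]⟩
→ final value 81

Answer: 81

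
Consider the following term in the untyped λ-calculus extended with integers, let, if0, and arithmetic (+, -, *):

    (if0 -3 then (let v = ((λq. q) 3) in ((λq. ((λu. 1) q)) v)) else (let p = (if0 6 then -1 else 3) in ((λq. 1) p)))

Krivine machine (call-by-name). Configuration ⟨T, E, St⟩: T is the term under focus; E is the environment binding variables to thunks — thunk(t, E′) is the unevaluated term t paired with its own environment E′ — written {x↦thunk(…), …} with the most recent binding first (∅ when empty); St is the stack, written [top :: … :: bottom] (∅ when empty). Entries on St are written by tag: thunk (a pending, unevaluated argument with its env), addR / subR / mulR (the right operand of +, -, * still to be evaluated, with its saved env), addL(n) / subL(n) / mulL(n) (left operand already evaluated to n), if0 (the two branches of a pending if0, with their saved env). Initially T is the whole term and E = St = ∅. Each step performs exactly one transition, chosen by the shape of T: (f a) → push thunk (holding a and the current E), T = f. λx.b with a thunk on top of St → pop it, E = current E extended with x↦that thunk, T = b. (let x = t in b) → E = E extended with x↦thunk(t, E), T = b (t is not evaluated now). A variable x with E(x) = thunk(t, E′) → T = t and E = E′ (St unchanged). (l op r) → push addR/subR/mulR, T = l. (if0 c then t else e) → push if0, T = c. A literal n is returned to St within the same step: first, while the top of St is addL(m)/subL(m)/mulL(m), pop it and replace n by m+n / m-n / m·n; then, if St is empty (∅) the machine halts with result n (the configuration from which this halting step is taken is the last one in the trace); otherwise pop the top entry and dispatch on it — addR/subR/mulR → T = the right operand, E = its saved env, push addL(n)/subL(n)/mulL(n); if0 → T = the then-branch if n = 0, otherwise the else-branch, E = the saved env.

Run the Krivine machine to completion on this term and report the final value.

Answer: 1

Machine steps:
0. [T=(if0 -3 then (let v = ((λq. q) 3) in ((λq. ((λu. 1) q)) v)) else (let p = (if0 6 then -1 else 3) in ((λq. 1) p))) | E=∅ | St=∅]
1. [T=-3 | E=∅ | St=[if0]]
2. [T=(let p = (if0 6 then -1 else 3) in ((λq. 1) p)) | E=∅ | St=∅]
3. [T=((λq. 1) p) | E={p↦thunk((if0 6 then -1 else 3), ∅)} | St=∅]
4. [T=(λq. 1) | E={p↦thunk((if0 6 then -1 else 3), ∅)} | St=[thunk]]
5. [T=1 | E={q↦thunk(p, {p↦thunk((if0 6 then -1 else 3), ∅)}), p↦thunk((if0 6 then -1 else 3), ∅)} | St=∅]
→ final value 1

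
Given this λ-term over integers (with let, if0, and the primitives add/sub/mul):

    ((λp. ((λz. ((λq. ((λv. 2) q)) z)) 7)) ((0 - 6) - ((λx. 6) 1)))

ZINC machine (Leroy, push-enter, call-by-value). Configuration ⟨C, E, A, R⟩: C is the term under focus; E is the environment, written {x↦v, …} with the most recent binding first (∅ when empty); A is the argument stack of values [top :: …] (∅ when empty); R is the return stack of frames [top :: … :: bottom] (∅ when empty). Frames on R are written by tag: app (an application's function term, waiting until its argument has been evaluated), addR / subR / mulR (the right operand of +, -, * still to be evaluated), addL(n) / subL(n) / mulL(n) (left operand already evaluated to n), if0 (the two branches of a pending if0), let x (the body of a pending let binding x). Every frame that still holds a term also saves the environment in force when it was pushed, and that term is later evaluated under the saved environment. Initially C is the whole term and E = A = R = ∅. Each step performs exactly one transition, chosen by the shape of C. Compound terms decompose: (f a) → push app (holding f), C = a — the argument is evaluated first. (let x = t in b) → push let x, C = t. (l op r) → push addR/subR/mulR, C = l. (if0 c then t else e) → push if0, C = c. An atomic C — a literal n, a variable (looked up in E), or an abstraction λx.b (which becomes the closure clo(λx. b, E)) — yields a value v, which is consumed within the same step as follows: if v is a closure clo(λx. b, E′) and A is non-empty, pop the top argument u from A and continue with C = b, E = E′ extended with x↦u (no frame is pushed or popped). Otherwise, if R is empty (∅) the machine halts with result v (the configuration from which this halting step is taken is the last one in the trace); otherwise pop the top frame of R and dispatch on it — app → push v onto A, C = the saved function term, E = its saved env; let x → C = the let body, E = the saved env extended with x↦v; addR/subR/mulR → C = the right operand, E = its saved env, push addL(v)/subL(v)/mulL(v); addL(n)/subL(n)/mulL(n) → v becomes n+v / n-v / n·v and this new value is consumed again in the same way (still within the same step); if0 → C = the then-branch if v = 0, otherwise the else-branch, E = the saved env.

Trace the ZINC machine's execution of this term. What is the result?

[0] <C=((λp. ((λz. ((λq. ((λv. 2) q)) z)) 7)) ((0 - 6) - ((λx. 6) 1))), E=∅, A=∅, R=∅>
[1] <C=((0 - 6) - ((λx. 6) 1)), E=∅, A=∅, R=[app]>
[2] <C=(0 - 6), E=∅, A=∅, R=[subR :: app]>
[3] <C=0, E=∅, A=∅, R=[subR :: subR :: app]>
[4] <C=6, E=∅, A=∅, R=[subL(0) :: subR :: app]>
[5] <C=((λx. 6) 1), E=∅, A=∅, R=[subL(-6) :: app]>
[6] <C=1, E=∅, A=∅, R=[app :: subL(-6) :: app]>
[7] <C=(λx. 6), E=∅, A=[1], R=[subL(-6) :: app]>
[8] <C=6, E={x↦1}, A=∅, R=[subL(-6) :: app]>
[9] <C=(λp. ((λz. ((λq. ((λv. 2) q)) z)) 7)), E=∅, A=[-12], R=∅>
[10] <C=((λz. ((λq. ((λv. 2) q)) z)) 7), E={p↦-12}, A=∅, R=∅>
[11] <C=7, E={p↦-12}, A=∅, R=[app]>
[12] <C=(λz. ((λq. ((λv. 2) q)) z)), E={p↦-12}, A=[7], R=∅>
[13] <C=((λq. ((λv. 2) q)) z), E={z↦7, p↦-12}, A=∅, R=∅>
[14] <C=z, E={z↦7, p↦-12}, A=∅, R=[app]>
[15] <C=(λq. ((λv. 2) q)), E={z↦7, p↦-12}, A=[7], R=∅>
[16] <C=((λv. 2) q), E={q↦7, z↦7, p↦-12}, A=∅, R=∅>
[17] <C=q, E={q↦7, z↦7, p↦-12}, A=∅, R=[app]>
[18] <C=(λv. 2), E={q↦7, z↦7, p↦-12}, A=[7], R=∅>
[19] <C=2, E={v↦7, q↦7, z↦7, p↦-12}, A=∅, R=∅>
→ final value 2

Answer: 2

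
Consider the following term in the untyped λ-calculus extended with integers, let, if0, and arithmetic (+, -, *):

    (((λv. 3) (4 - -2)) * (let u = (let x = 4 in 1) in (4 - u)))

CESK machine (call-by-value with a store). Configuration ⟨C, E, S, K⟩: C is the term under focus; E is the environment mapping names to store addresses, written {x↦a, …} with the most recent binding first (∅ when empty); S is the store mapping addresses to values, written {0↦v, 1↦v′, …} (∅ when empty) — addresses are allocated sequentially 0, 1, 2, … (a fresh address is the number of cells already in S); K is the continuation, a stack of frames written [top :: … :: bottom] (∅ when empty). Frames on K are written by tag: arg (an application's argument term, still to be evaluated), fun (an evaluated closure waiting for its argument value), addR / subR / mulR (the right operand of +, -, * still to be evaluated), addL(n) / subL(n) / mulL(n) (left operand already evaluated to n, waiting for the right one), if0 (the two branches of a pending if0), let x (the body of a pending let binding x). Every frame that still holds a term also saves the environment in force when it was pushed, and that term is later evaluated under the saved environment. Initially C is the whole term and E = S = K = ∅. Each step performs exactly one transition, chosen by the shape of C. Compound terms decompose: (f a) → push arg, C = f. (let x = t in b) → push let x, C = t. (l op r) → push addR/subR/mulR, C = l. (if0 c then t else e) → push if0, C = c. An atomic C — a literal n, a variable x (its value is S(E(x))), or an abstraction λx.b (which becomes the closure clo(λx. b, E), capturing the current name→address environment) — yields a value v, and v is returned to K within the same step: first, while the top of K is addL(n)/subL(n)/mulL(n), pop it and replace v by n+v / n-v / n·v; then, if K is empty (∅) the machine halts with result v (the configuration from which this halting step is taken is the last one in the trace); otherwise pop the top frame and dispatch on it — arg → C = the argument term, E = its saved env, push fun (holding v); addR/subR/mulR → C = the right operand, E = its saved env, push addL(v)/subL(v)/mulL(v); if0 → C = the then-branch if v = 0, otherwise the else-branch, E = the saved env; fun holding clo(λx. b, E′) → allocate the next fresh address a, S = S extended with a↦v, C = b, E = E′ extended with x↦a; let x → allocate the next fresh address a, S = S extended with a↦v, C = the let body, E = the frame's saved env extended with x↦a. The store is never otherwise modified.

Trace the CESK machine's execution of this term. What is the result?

0. <C=(((λv. 3) (4 - -2)) * (let u = (let x = 4 in 1) in (4 - u))), E=∅, S=∅, K=∅>
1. <C=((λv. 3) (4 - -2)), E=∅, S=∅, K=[mulR]>
2. <C=(λv. 3), E=∅, S=∅, K=[arg :: mulR]>
3. <C=(4 - -2), E=∅, S=∅, K=[fun :: mulR]>
4. <C=4, E=∅, S=∅, K=[subR :: fun :: mulR]>
5. <C=-2, E=∅, S=∅, K=[subL(4) :: fun :: mulR]>
6. <C=3, E={v↦0}, S={0↦6}, K=[mulR]>
7. <C=(let u = (let x = 4 in 1) in (4 - u)), E=∅, S={0↦6}, K=[mulL(3)]>
8. <C=(let x = 4 in 1), E=∅, S={0↦6}, K=[let u :: mulL(3)]>
9. <C=4, E=∅, S={0↦6}, K=[let x :: let u :: mulL(3)]>
10. <C=1, E={x↦1}, S={0↦6, 1↦4}, K=[let u :: mulL(3)]>
11. <C=(4 - u), E={u↦2}, S={0↦6, 1↦4, 2↦1}, K=[mulL(3)]>
12. <C=4, E={u↦2}, S={0↦6, 1↦4, 2↦1}, K=[subR :: mulL(3)]>
13. <C=u, E={u↦2}, S={0↦6, 1↦4, 2↦1}, K=[subL(4) :: mulL(3)]>
→ final value 9

Answer: 9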